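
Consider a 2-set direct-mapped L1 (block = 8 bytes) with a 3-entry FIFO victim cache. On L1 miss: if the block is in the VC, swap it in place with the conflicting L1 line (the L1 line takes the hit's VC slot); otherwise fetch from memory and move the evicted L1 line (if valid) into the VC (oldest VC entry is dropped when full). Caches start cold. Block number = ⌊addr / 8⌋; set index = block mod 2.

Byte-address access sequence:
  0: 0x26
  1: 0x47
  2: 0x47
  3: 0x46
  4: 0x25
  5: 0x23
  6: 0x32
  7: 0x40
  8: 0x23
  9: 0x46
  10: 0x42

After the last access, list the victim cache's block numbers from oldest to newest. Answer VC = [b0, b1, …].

  [0] addr=0x26 blk=4 s=0: MISS | VC []
  [1] addr=0x47 blk=8 s=0: MISS | VC [4]
  [2] addr=0x47 blk=8 s=0: L1-HIT | VC [4]
  [3] addr=0x46 blk=8 s=0: L1-HIT | VC [4]
  [4] addr=0x25 blk=4 s=0: VC-HIT | VC [8]
  [5] addr=0x23 blk=4 s=0: L1-HIT | VC [8]
  [6] addr=0x32 blk=6 s=0: MISS | VC [8, 4]
  [7] addr=0x40 blk=8 s=0: VC-HIT | VC [6, 4]
  [8] addr=0x23 blk=4 s=0: VC-HIT | VC [6, 8]
  [9] addr=0x46 blk=8 s=0: VC-HIT | VC [6, 4]
  [10] addr=0x42 blk=8 s=0: L1-HIT | VC [6, 4]

VC = [6, 4]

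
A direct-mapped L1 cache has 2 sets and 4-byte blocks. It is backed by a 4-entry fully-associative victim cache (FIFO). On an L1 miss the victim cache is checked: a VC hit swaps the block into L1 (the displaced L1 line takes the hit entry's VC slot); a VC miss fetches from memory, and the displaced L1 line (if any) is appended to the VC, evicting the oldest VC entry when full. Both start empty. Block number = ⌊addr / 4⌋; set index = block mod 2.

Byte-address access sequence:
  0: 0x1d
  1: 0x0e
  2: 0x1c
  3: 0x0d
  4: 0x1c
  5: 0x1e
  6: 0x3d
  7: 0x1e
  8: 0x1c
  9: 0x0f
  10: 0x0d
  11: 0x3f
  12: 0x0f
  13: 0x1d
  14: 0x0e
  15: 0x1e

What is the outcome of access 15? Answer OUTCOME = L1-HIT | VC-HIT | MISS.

OUTCOME = VC-HIT

#0 0x1d→b7/s1 MISS; vc=[]
#1 0xe→b3/s1 MISS; vc=[7]
#2 0x1c→b7/s1 VC-HIT; vc=[3]
#3 0xd→b3/s1 VC-HIT; vc=[7]
#4 0x1c→b7/s1 VC-HIT; vc=[3]
#5 0x1e→b7/s1 L1-HIT; vc=[3]
#6 0x3d→b15/s1 MISS; vc=[3,7]
#7 0x1e→b7/s1 VC-HIT; vc=[3,15]
#8 0x1c→b7/s1 L1-HIT; vc=[3,15]
#9 0xf→b3/s1 VC-HIT; vc=[7,15]
#10 0xd→b3/s1 L1-HIT; vc=[7,15]
#11 0x3f→b15/s1 VC-HIT; vc=[7,3]
#12 0xf→b3/s1 VC-HIT; vc=[7,15]
#13 0x1d→b7/s1 VC-HIT; vc=[3,15]
#14 0xe→b3/s1 VC-HIT; vc=[7,15]
#15 0x1e→b7/s1 VC-HIT; vc=[3,15]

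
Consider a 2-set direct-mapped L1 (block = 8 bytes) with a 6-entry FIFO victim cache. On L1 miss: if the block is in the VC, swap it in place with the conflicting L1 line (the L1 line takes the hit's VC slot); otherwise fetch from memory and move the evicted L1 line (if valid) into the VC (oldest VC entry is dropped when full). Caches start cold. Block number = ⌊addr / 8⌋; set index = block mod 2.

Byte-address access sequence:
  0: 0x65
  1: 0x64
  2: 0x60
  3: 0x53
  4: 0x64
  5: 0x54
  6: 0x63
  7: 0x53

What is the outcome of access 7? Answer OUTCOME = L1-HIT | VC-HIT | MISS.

#0 0x65→b12/s0 MISS; vc=[]
#1 0x64→b12/s0 L1-HIT; vc=[]
#2 0x60→b12/s0 L1-HIT; vc=[]
#3 0x53→b10/s0 MISS; vc=[12]
#4 0x64→b12/s0 VC-HIT; vc=[10]
#5 0x54→b10/s0 VC-HIT; vc=[12]
#6 0x63→b12/s0 VC-HIT; vc=[10]
#7 0x53→b10/s0 VC-HIT; vc=[12]

OUTCOME = VC-HIT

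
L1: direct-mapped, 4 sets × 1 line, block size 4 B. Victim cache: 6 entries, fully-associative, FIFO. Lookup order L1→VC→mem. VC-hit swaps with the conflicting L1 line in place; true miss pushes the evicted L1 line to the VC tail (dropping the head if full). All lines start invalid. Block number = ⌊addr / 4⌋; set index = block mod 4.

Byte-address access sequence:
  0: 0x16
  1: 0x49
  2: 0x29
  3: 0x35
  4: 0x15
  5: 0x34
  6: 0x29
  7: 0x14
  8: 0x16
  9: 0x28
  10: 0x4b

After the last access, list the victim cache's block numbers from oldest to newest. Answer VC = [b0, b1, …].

  [0] addr=0x16 blk=5 s=1: MISS | VC []
  [1] addr=0x49 blk=18 s=2: MISS | VC []
  [2] addr=0x29 blk=10 s=2: MISS | VC [18]
  [3] addr=0x35 blk=13 s=1: MISS | VC [18, 5]
  [4] addr=0x15 blk=5 s=1: VC-HIT | VC [18, 13]
  [5] addr=0x34 blk=13 s=1: VC-HIT | VC [18, 5]
  [6] addr=0x29 blk=10 s=2: L1-HIT | VC [18, 5]
  [7] addr=0x14 blk=5 s=1: VC-HIT | VC [18, 13]
  [8] addr=0x16 blk=5 s=1: L1-HIT | VC [18, 13]
  [9] addr=0x28 blk=10 s=2: L1-HIT | VC [18, 13]
  [10] addr=0x4b blk=18 s=2: VC-HIT | VC [10, 13]

VC = [10, 13]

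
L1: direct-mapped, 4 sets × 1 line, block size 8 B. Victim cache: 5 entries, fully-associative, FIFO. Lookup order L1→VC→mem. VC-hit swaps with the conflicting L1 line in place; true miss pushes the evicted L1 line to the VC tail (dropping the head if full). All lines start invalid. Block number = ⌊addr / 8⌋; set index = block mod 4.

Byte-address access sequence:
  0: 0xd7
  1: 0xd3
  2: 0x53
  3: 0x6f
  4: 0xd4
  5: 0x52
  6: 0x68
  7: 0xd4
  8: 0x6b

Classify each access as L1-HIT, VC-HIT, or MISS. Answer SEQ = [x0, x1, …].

SEQ = [MISS, L1-HIT, MISS, MISS, VC-HIT, VC-HIT, L1-HIT, VC-HIT, L1-HIT]

#0 0xd7→b26/s2 MISS; vc=[]
#1 0xd3→b26/s2 L1-HIT; vc=[]
#2 0x53→b10/s2 MISS; vc=[26]
#3 0x6f→b13/s1 MISS; vc=[26]
#4 0xd4→b26/s2 VC-HIT; vc=[10]
#5 0x52→b10/s2 VC-HIT; vc=[26]
#6 0x68→b13/s1 L1-HIT; vc=[26]
#7 0xd4→b26/s2 VC-HIT; vc=[10]
#8 0x6b→b13/s1 L1-HIT; vc=[10]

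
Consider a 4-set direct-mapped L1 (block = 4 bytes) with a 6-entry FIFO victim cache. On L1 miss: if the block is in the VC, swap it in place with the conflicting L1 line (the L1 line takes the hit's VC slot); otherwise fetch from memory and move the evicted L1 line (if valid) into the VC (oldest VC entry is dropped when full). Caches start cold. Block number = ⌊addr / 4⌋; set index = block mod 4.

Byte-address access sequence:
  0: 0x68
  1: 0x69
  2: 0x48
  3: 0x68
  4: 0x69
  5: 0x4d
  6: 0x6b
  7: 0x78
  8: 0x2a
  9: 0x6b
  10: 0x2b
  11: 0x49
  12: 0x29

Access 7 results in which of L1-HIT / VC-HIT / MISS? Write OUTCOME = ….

  [0] addr=0x68 blk=26 s=2: MISS | VC []
  [1] addr=0x69 blk=26 s=2: L1-HIT | VC []
  [2] addr=0x48 blk=18 s=2: MISS | VC [26]
  [3] addr=0x68 blk=26 s=2: VC-HIT | VC [18]
  [4] addr=0x69 blk=26 s=2: L1-HIT | VC [18]
  [5] addr=0x4d blk=19 s=3: MISS | VC [18]
  [6] addr=0x6b blk=26 s=2: L1-HIT | VC [18]
  [7] addr=0x78 blk=30 s=2: MISS | VC [18, 26]
  [8] addr=0x2a blk=10 s=2: MISS | VC [18, 26, 30]
  [9] addr=0x6b blk=26 s=2: VC-HIT | VC [18, 10, 30]
  [10] addr=0x2b blk=10 s=2: VC-HIT | VC [18, 26, 30]
  [11] addr=0x49 blk=18 s=2: VC-HIT | VC [10, 26, 30]
  [12] addr=0x29 blk=10 s=2: VC-HIT | VC [18, 26, 30]

OUTCOME = MISS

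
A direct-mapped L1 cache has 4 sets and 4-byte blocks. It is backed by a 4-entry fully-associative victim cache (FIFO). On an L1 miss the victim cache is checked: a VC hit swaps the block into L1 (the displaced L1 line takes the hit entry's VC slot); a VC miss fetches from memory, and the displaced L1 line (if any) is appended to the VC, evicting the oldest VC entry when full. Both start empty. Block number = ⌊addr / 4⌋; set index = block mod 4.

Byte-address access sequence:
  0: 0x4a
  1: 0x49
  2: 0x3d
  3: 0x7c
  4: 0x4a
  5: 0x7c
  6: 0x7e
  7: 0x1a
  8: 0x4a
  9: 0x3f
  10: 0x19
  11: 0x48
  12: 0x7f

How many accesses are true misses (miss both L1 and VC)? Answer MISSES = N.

0: 0x4a (blk 18, set 2) → MISS  vc=[]
1: 0x49 (blk 18, set 2) → L1-HIT  vc=[]
2: 0x3d (blk 15, set 3) → MISS  vc=[]
3: 0x7c (blk 31, set 3) → MISS  vc=[15]
4: 0x4a (blk 18, set 2) → L1-HIT  vc=[15]
5: 0x7c (blk 31, set 3) → L1-HIT  vc=[15]
6: 0x7e (blk 31, set 3) → L1-HIT  vc=[15]
7: 0x1a (blk 6, set 2) → MISS  vc=[15, 18]
8: 0x4a (blk 18, set 2) → VC-HIT  vc=[15, 6]
9: 0x3f (blk 15, set 3) → VC-HIT  vc=[31, 6]
10: 0x19 (blk 6, set 2) → VC-HIT  vc=[31, 18]
11: 0x48 (blk 18, set 2) → VC-HIT  vc=[31, 6]
12: 0x7f (blk 31, set 3) → VC-HIT  vc=[15, 6]

MISSES = 4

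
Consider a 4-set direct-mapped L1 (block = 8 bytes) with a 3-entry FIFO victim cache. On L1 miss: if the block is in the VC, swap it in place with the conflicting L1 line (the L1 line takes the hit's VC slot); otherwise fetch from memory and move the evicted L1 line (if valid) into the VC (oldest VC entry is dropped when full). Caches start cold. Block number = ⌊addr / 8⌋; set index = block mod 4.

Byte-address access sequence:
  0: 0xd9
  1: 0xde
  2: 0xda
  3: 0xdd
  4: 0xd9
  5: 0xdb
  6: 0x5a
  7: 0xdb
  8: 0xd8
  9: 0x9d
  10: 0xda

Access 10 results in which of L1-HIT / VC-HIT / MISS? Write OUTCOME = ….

#0 0xd9→b27/s3 MISS; vc=[]
#1 0xde→b27/s3 L1-HIT; vc=[]
#2 0xda→b27/s3 L1-HIT; vc=[]
#3 0xdd→b27/s3 L1-HIT; vc=[]
#4 0xd9→b27/s3 L1-HIT; vc=[]
#5 0xdb→b27/s3 L1-HIT; vc=[]
#6 0x5a→b11/s3 MISS; vc=[27]
#7 0xdb→b27/s3 VC-HIT; vc=[11]
#8 0xd8→b27/s3 L1-HIT; vc=[11]
#9 0x9d→b19/s3 MISS; vc=[11,27]
#10 0xda→b27/s3 VC-HIT; vc=[11,19]

OUTCOME = VC-HIT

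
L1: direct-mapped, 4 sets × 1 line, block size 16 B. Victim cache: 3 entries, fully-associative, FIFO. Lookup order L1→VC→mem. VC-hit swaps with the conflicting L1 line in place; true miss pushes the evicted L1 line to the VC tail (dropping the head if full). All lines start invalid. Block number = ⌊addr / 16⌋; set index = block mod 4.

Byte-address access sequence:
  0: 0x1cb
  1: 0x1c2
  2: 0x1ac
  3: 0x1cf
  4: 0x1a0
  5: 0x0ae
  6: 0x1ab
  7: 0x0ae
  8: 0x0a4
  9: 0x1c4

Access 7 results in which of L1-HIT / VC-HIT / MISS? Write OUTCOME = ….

OUTCOME = VC-HIT

#0 0x1cb→b28/s0 MISS; vc=[]
#1 0x1c2→b28/s0 L1-HIT; vc=[]
#2 0x1ac→b26/s2 MISS; vc=[]
#3 0x1cf→b28/s0 L1-HIT; vc=[]
#4 0x1a0→b26/s2 L1-HIT; vc=[]
#5 0xae→b10/s2 MISS; vc=[26]
#6 0x1ab→b26/s2 VC-HIT; vc=[10]
#7 0xae→b10/s2 VC-HIT; vc=[26]
#8 0xa4→b10/s2 L1-HIT; vc=[26]
#9 0x1c4→b28/s0 L1-HIT; vc=[26]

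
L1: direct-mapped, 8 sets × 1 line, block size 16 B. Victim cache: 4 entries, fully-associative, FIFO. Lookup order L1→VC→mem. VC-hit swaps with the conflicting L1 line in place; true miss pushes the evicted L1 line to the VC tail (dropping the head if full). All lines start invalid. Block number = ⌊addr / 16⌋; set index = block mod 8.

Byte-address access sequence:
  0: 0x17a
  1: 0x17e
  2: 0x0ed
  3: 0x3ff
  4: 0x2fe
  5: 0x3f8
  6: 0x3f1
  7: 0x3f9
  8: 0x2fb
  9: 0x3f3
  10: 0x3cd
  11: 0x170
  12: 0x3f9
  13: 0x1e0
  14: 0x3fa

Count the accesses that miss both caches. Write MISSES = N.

MISSES = 6

  [0] addr=0x17a blk=23 s=7: MISS | VC []
  [1] addr=0x17e blk=23 s=7: L1-HIT | VC []
  [2] addr=0xed blk=14 s=6: MISS | VC []
  [3] addr=0x3ff blk=63 s=7: MISS | VC [23]
  [4] addr=0x2fe blk=47 s=7: MISS | VC [23, 63]
  [5] addr=0x3f8 blk=63 s=7: VC-HIT | VC [23, 47]
  [6] addr=0x3f1 blk=63 s=7: L1-HIT | VC [23, 47]
  [7] addr=0x3f9 blk=63 s=7: L1-HIT | VC [23, 47]
  [8] addr=0x2fb blk=47 s=7: VC-HIT | VC [23, 63]
  [9] addr=0x3f3 blk=63 s=7: VC-HIT | VC [23, 47]
  [10] addr=0x3cd blk=60 s=4: MISS | VC [23, 47]
  [11] addr=0x170 blk=23 s=7: VC-HIT | VC [63, 47]
  [12] addr=0x3f9 blk=63 s=7: VC-HIT | VC [23, 47]
  [13] addr=0x1e0 blk=30 s=6: MISS | VC [23, 47, 14]
  [14] addr=0x3fa blk=63 s=7: L1-HIT | VC [23, 47, 14]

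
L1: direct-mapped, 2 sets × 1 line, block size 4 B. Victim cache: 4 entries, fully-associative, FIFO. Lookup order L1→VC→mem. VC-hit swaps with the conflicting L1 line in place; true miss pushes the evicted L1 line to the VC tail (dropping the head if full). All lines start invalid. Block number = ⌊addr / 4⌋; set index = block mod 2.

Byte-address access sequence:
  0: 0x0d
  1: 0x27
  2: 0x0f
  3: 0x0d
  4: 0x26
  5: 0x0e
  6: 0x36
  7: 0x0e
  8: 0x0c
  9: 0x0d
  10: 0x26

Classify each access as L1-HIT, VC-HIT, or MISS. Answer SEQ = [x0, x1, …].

0: 0xd (blk 3, set 1) → MISS  vc=[]
1: 0x27 (blk 9, set 1) → MISS  vc=[3]
2: 0xf (blk 3, set 1) → VC-HIT  vc=[9]
3: 0xd (blk 3, set 1) → L1-HIT  vc=[9]
4: 0x26 (blk 9, set 1) → VC-HIT  vc=[3]
5: 0xe (blk 3, set 1) → VC-HIT  vc=[9]
6: 0x36 (blk 13, set 1) → MISS  vc=[9, 3]
7: 0xe (blk 3, set 1) → VC-HIT  vc=[9, 13]
8: 0xc (blk 3, set 1) → L1-HIT  vc=[9, 13]
9: 0xd (blk 3, set 1) → L1-HIT  vc=[9, 13]
10: 0x26 (blk 9, set 1) → VC-HIT  vc=[3, 13]

SEQ = [MISS, MISS, VC-HIT, L1-HIT, VC-HIT, VC-HIT, MISS, VC-HIT, L1-HIT, L1-HIT, VC-HIT]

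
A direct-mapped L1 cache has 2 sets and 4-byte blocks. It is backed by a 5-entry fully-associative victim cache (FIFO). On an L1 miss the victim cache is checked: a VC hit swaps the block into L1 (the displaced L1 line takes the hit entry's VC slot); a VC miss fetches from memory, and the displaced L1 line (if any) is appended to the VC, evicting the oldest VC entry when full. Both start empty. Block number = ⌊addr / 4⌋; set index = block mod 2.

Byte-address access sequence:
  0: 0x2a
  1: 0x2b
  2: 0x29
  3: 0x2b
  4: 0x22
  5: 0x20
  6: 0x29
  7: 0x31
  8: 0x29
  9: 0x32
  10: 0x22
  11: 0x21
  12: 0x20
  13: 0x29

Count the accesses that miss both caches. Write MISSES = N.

MISSES = 3

  [0] addr=0x2a blk=10 s=0: MISS | VC []
  [1] addr=0x2b blk=10 s=0: L1-HIT | VC []
  [2] addr=0x29 blk=10 s=0: L1-HIT | VC []
  [3] addr=0x2b blk=10 s=0: L1-HIT | VC []
  [4] addr=0x22 blk=8 s=0: MISS | VC [10]
  [5] addr=0x20 blk=8 s=0: L1-HIT | VC [10]
  [6] addr=0x29 blk=10 s=0: VC-HIT | VC [8]
  [7] addr=0x31 blk=12 s=0: MISS | VC [8, 10]
  [8] addr=0x29 blk=10 s=0: VC-HIT | VC [8, 12]
  [9] addr=0x32 blk=12 s=0: VC-HIT | VC [8, 10]
  [10] addr=0x22 blk=8 s=0: VC-HIT | VC [12, 10]
  [11] addr=0x21 blk=8 s=0: L1-HIT | VC [12, 10]
  [12] addr=0x20 blk=8 s=0: L1-HIT | VC [12, 10]
  [13] addr=0x29 blk=10 s=0: VC-HIT | VC [12, 8]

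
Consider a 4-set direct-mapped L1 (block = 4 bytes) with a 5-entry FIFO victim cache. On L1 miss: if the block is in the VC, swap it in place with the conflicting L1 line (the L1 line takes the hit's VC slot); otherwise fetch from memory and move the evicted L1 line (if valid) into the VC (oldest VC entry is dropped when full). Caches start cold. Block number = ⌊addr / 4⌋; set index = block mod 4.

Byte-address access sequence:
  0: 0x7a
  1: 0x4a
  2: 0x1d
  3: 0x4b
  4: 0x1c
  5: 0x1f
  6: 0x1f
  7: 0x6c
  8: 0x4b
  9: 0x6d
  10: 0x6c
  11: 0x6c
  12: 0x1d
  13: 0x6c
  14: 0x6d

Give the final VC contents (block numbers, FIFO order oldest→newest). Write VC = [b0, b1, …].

#0 0x7a→b30/s2 MISS; vc=[]
#1 0x4a→b18/s2 MISS; vc=[30]
#2 0x1d→b7/s3 MISS; vc=[30]
#3 0x4b→b18/s2 L1-HIT; vc=[30]
#4 0x1c→b7/s3 L1-HIT; vc=[30]
#5 0x1f→b7/s3 L1-HIT; vc=[30]
#6 0x1f→b7/s3 L1-HIT; vc=[30]
#7 0x6c→b27/s3 MISS; vc=[30,7]
#8 0x4b→b18/s2 L1-HIT; vc=[30,7]
#9 0x6d→b27/s3 L1-HIT; vc=[30,7]
#10 0x6c→b27/s3 L1-HIT; vc=[30,7]
#11 0x6c→b27/s3 L1-HIT; vc=[30,7]
#12 0x1d→b7/s3 VC-HIT; vc=[30,27]
#13 0x6c→b27/s3 VC-HIT; vc=[30,7]
#14 0x6d→b27/s3 L1-HIT; vc=[30,7]

VC = [30, 7]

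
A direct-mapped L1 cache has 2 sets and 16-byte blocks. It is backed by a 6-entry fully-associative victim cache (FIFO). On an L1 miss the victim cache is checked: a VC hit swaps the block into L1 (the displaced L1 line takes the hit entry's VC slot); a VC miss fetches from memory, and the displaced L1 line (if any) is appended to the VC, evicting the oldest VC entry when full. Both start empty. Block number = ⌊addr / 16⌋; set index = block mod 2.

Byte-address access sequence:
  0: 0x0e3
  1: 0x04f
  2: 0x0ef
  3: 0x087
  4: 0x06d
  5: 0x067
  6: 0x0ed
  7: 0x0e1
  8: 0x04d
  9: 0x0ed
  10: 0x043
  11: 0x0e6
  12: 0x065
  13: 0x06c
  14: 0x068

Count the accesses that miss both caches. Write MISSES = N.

MISSES = 4

  [0] addr=0xe3 blk=14 s=0: MISS | VC []
  [1] addr=0x4f blk=4 s=0: MISS | VC [14]
  [2] addr=0xef blk=14 s=0: VC-HIT | VC [4]
  [3] addr=0x87 blk=8 s=0: MISS | VC [4, 14]
  [4] addr=0x6d blk=6 s=0: MISS | VC [4, 14, 8]
  [5] addr=0x67 blk=6 s=0: L1-HIT | VC [4, 14, 8]
  [6] addr=0xed blk=14 s=0: VC-HIT | VC [4, 6, 8]
  [7] addr=0xe1 blk=14 s=0: L1-HIT | VC [4, 6, 8]
  [8] addr=0x4d blk=4 s=0: VC-HIT | VC [14, 6, 8]
  [9] addr=0xed blk=14 s=0: VC-HIT | VC [4, 6, 8]
  [10] addr=0x43 blk=4 s=0: VC-HIT | VC [14, 6, 8]
  [11] addr=0xe6 blk=14 s=0: VC-HIT | VC [4, 6, 8]
  [12] addr=0x65 blk=6 s=0: VC-HIT | VC [4, 14, 8]
  [13] addr=0x6c blk=6 s=0: L1-HIT | VC [4, 14, 8]
  [14] addr=0x68 blk=6 s=0: L1-HIT | VC [4, 14, 8]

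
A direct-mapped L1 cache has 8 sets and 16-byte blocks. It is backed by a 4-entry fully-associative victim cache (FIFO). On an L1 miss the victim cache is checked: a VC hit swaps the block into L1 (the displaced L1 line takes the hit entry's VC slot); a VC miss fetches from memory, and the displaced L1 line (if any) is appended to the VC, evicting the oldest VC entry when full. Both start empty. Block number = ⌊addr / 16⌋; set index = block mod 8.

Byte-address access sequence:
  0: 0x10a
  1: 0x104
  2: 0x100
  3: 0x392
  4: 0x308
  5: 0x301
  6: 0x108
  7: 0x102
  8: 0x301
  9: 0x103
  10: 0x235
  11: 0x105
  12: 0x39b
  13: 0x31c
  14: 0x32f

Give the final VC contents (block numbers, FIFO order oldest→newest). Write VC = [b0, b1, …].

  [0] addr=0x10a blk=16 s=0: MISS | VC []
  [1] addr=0x104 blk=16 s=0: L1-HIT | VC []
  [2] addr=0x100 blk=16 s=0: L1-HIT | VC []
  [3] addr=0x392 blk=57 s=1: MISS | VC []
  [4] addr=0x308 blk=48 s=0: MISS | VC [16]
  [5] addr=0x301 blk=48 s=0: L1-HIT | VC [16]
  [6] addr=0x108 blk=16 s=0: VC-HIT | VC [48]
  [7] addr=0x102 blk=16 s=0: L1-HIT | VC [48]
  [8] addr=0x301 blk=48 s=0: VC-HIT | VC [16]
  [9] addr=0x103 blk=16 s=0: VC-HIT | VC [48]
  [10] addr=0x235 blk=35 s=3: MISS | VC [48]
  [11] addr=0x105 blk=16 s=0: L1-HIT | VC [48]
  [12] addr=0x39b blk=57 s=1: L1-HIT | VC [48]
  [13] addr=0x31c blk=49 s=1: MISS | VC [48, 57]
  [14] addr=0x32f blk=50 s=2: MISS | VC [48, 57]

VC = [48, 57]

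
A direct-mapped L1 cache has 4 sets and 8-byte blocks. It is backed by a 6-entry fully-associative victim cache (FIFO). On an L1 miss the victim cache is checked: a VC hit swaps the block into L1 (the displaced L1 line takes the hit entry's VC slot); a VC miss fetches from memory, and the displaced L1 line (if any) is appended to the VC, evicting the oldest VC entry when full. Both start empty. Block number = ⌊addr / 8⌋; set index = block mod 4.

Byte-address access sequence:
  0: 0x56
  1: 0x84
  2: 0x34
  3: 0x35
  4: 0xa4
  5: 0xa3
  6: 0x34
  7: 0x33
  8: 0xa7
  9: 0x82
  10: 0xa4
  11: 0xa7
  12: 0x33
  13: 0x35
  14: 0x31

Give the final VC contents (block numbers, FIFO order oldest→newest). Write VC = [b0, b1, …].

#0 0x56→b10/s2 MISS; vc=[]
#1 0x84→b16/s0 MISS; vc=[]
#2 0x34→b6/s2 MISS; vc=[10]
#3 0x35→b6/s2 L1-HIT; vc=[10]
#4 0xa4→b20/s0 MISS; vc=[10,16]
#5 0xa3→b20/s0 L1-HIT; vc=[10,16]
#6 0x34→b6/s2 L1-HIT; vc=[10,16]
#7 0x33→b6/s2 L1-HIT; vc=[10,16]
#8 0xa7→b20/s0 L1-HIT; vc=[10,16]
#9 0x82→b16/s0 VC-HIT; vc=[10,20]
#10 0xa4→b20/s0 VC-HIT; vc=[10,16]
#11 0xa7→b20/s0 L1-HIT; vc=[10,16]
#12 0x33→b6/s2 L1-HIT; vc=[10,16]
#13 0x35→b6/s2 L1-HIT; vc=[10,16]
#14 0x31→b6/s2 L1-HIT; vc=[10,16]

VC = [10, 16]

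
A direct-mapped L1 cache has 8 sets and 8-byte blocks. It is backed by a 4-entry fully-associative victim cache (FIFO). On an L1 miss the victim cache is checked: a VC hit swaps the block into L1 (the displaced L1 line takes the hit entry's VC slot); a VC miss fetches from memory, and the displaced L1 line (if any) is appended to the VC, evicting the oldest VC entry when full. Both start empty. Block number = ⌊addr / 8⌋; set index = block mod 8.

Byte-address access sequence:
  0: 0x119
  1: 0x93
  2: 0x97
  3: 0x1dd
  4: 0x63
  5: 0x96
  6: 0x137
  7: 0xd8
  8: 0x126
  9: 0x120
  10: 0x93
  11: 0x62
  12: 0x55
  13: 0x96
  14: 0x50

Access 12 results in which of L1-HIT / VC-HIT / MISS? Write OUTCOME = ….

OUTCOME = MISS

#0 0x119→b35/s3 MISS; vc=[]
#1 0x93→b18/s2 MISS; vc=[]
#2 0x97→b18/s2 L1-HIT; vc=[]
#3 0x1dd→b59/s3 MISS; vc=[35]
#4 0x63→b12/s4 MISS; vc=[35]
#5 0x96→b18/s2 L1-HIT; vc=[35]
#6 0x137→b38/s6 MISS; vc=[35]
#7 0xd8→b27/s3 MISS; vc=[35,59]
#8 0x126→b36/s4 MISS; vc=[35,59,12]
#9 0x120→b36/s4 L1-HIT; vc=[35,59,12]
#10 0x93→b18/s2 L1-HIT; vc=[35,59,12]
#11 0x62→b12/s4 VC-HIT; vc=[35,59,36]
#12 0x55→b10/s2 MISS; vc=[35,59,36,18]
#13 0x96→b18/s2 VC-HIT; vc=[35,59,36,10]
#14 0x50→b10/s2 VC-HIT; vc=[35,59,36,18]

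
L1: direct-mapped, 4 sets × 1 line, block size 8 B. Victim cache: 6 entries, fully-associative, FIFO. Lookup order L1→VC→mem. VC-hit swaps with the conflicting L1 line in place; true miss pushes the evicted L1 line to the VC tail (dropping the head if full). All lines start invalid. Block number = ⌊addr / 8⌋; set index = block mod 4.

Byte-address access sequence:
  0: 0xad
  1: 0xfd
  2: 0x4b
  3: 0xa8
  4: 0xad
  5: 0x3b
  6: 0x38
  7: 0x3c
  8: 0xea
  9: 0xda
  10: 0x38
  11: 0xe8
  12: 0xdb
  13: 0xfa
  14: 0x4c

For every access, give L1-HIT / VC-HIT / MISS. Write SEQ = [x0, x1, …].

SEQ = [MISS, MISS, MISS, VC-HIT, L1-HIT, MISS, L1-HIT, L1-HIT, MISS, MISS, VC-HIT, L1-HIT, VC-HIT, VC-HIT, VC-HIT]

  [0] addr=0xad blk=21 s=1: MISS | VC []
  [1] addr=0xfd blk=31 s=3: MISS | VC []
  [2] addr=0x4b blk=9 s=1: MISS | VC [21]
  [3] addr=0xa8 blk=21 s=1: VC-HIT | VC [9]
  [4] addr=0xad blk=21 s=1: L1-HIT | VC [9]
  [5] addr=0x3b blk=7 s=3: MISS | VC [9, 31]
  [6] addr=0x38 blk=7 s=3: L1-HIT | VC [9, 31]
  [7] addr=0x3c blk=7 s=3: L1-HIT | VC [9, 31]
  [8] addr=0xea blk=29 s=1: MISS | VC [9, 31, 21]
  [9] addr=0xda blk=27 s=3: MISS | VC [9, 31, 21, 7]
  [10] addr=0x38 blk=7 s=3: VC-HIT | VC [9, 31, 21, 27]
  [11] addr=0xe8 blk=29 s=1: L1-HIT | VC [9, 31, 21, 27]
  [12] addr=0xdb blk=27 s=3: VC-HIT | VC [9, 31, 21, 7]
  [13] addr=0xfa blk=31 s=3: VC-HIT | VC [9, 27, 21, 7]
  [14] addr=0x4c blk=9 s=1: VC-HIT | VC [29, 27, 21, 7]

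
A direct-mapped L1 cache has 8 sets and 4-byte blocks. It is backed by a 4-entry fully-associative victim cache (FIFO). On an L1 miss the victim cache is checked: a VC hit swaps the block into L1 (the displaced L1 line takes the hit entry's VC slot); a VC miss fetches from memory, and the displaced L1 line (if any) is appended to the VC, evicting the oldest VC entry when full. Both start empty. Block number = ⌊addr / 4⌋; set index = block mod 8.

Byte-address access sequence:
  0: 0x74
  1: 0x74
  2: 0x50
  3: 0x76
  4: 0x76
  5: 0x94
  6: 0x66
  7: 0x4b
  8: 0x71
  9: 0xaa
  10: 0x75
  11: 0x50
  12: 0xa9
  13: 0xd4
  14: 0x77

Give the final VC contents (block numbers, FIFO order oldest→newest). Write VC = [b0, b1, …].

VC = [37, 28, 18, 53]

#0 0x74→b29/s5 MISS; vc=[]
#1 0x74→b29/s5 L1-HIT; vc=[]
#2 0x50→b20/s4 MISS; vc=[]
#3 0x76→b29/s5 L1-HIT; vc=[]
#4 0x76→b29/s5 L1-HIT; vc=[]
#5 0x94→b37/s5 MISS; vc=[29]
#6 0x66→b25/s1 MISS; vc=[29]
#7 0x4b→b18/s2 MISS; vc=[29]
#8 0x71→b28/s4 MISS; vc=[29,20]
#9 0xaa→b42/s2 MISS; vc=[29,20,18]
#10 0x75→b29/s5 VC-HIT; vc=[37,20,18]
#11 0x50→b20/s4 VC-HIT; vc=[37,28,18]
#12 0xa9→b42/s2 L1-HIT; vc=[37,28,18]
#13 0xd4→b53/s5 MISS; vc=[37,28,18,29]
#14 0x77→b29/s5 VC-HIT; vc=[37,28,18,53]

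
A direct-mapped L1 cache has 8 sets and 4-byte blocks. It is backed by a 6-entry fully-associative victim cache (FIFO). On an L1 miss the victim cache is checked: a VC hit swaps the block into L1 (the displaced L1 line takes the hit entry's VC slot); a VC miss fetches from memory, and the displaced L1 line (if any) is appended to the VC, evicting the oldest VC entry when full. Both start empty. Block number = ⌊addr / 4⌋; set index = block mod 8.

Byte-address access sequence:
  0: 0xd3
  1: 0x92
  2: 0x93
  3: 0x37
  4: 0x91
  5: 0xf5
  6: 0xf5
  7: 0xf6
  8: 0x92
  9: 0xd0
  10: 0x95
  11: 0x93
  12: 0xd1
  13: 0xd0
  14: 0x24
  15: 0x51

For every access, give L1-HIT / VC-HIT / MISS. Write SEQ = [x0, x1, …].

#0 0xd3→b52/s4 MISS; vc=[]
#1 0x92→b36/s4 MISS; vc=[52]
#2 0x93→b36/s4 L1-HIT; vc=[52]
#3 0x37→b13/s5 MISS; vc=[52]
#4 0x91→b36/s4 L1-HIT; vc=[52]
#5 0xf5→b61/s5 MISS; vc=[52,13]
#6 0xf5→b61/s5 L1-HIT; vc=[52,13]
#7 0xf6→b61/s5 L1-HIT; vc=[52,13]
#8 0x92→b36/s4 L1-HIT; vc=[52,13]
#9 0xd0→b52/s4 VC-HIT; vc=[36,13]
#10 0x95→b37/s5 MISS; vc=[36,13,61]
#11 0x93→b36/s4 VC-HIT; vc=[52,13,61]
#12 0xd1→b52/s4 VC-HIT; vc=[36,13,61]
#13 0xd0→b52/s4 L1-HIT; vc=[36,13,61]
#14 0x24→b9/s1 MISS; vc=[36,13,61]
#15 0x51→b20/s4 MISS; vc=[36,13,61,52]

SEQ = [MISS, MISS, L1-HIT, MISS, L1-HIT, MISS, L1-HIT, L1-HIT, L1-HIT, VC-HIT, MISS, VC-HIT, VC-HIT, L1-HIT, MISS, MISS]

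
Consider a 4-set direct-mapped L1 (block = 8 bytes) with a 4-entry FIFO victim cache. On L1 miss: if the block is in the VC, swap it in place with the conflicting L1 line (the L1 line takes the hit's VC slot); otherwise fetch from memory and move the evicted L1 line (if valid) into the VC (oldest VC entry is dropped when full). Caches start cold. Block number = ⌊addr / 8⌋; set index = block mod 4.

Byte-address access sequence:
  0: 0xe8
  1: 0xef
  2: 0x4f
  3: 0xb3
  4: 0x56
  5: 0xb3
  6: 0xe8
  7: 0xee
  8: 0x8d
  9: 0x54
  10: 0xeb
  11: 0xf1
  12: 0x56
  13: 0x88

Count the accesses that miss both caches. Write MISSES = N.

  [0] addr=0xe8 blk=29 s=1: MISS | VC []
  [1] addr=0xef blk=29 s=1: L1-HIT | VC []
  [2] addr=0x4f blk=9 s=1: MISS | VC [29]
  [3] addr=0xb3 blk=22 s=2: MISS | VC [29]
  [4] addr=0x56 blk=10 s=2: MISS | VC [29, 22]
  [5] addr=0xb3 blk=22 s=2: VC-HIT | VC [29, 10]
  [6] addr=0xe8 blk=29 s=1: VC-HIT | VC [9, 10]
  [7] addr=0xee blk=29 s=1: L1-HIT | VC [9, 10]
  [8] addr=0x8d blk=17 s=1: MISS | VC [9, 10, 29]
  [9] addr=0x54 blk=10 s=2: VC-HIT | VC [9, 22, 29]
  [10] addr=0xeb blk=29 s=1: VC-HIT | VC [9, 22, 17]
  [11] addr=0xf1 blk=30 s=2: MISS | VC [9, 22, 17, 10]
  [12] addr=0x56 blk=10 s=2: VC-HIT | VC [9, 22, 17, 30]
  [13] addr=0x88 blk=17 s=1: VC-HIT | VC [9, 22, 29, 30]

MISSES = 6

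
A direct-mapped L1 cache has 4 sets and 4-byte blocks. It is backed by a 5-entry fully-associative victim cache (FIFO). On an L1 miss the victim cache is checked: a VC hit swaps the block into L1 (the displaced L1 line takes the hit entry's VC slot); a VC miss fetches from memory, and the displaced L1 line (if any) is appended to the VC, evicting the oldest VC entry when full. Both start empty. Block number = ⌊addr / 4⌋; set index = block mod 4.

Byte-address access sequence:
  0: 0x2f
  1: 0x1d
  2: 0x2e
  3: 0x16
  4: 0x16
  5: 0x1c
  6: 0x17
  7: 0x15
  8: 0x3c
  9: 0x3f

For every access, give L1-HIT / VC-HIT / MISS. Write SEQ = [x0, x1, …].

#0 0x2f→b11/s3 MISS; vc=[]
#1 0x1d→b7/s3 MISS; vc=[11]
#2 0x2e→b11/s3 VC-HIT; vc=[7]
#3 0x16→b5/s1 MISS; vc=[7]
#4 0x16→b5/s1 L1-HIT; vc=[7]
#5 0x1c→b7/s3 VC-HIT; vc=[11]
#6 0x17→b5/s1 L1-HIT; vc=[11]
#7 0x15→b5/s1 L1-HIT; vc=[11]
#8 0x3c→b15/s3 MISS; vc=[11,7]
#9 0x3f→b15/s3 L1-HIT; vc=[11,7]

SEQ = [MISS, MISS, VC-HIT, MISS, L1-HIT, VC-HIT, L1-HIT, L1-HIT, MISS, L1-HIT]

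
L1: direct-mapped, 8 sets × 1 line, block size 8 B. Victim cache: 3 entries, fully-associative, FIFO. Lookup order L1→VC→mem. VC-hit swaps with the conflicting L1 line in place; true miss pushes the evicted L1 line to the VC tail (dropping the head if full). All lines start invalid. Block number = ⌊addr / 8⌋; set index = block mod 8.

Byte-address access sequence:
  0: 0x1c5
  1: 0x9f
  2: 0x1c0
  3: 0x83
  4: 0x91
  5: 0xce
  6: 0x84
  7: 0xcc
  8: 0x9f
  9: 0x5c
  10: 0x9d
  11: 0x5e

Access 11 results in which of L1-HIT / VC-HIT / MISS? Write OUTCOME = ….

OUTCOME = VC-HIT

  [0] addr=0x1c5 blk=56 s=0: MISS | VC []
  [1] addr=0x9f blk=19 s=3: MISS | VC []
  [2] addr=0x1c0 blk=56 s=0: L1-HIT | VC []
  [3] addr=0x83 blk=16 s=0: MISS | VC [56]
  [4] addr=0x91 blk=18 s=2: MISS | VC [56]
  [5] addr=0xce blk=25 s=1: MISS | VC [56]
  [6] addr=0x84 blk=16 s=0: L1-HIT | VC [56]
  [7] addr=0xcc blk=25 s=1: L1-HIT | VC [56]
  [8] addr=0x9f blk=19 s=3: L1-HIT | VC [56]
  [9] addr=0x5c blk=11 s=3: MISS | VC [56, 19]
  [10] addr=0x9d blk=19 s=3: VC-HIT | VC [56, 11]
  [11] addr=0x5e blk=11 s=3: VC-HIT | VC [56, 19]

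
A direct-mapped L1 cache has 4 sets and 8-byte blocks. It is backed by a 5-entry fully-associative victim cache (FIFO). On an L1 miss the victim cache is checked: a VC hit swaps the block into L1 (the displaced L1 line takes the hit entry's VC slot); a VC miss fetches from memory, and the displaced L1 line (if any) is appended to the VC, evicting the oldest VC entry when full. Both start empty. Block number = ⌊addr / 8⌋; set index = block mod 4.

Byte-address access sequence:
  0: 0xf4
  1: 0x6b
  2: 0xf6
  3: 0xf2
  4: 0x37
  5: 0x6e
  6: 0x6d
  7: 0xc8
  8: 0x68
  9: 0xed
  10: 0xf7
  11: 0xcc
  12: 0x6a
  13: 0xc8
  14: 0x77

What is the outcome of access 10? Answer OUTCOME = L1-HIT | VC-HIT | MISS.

0: 0xf4 (blk 30, set 2) → MISS  vc=[]
1: 0x6b (blk 13, set 1) → MISS  vc=[]
2: 0xf6 (blk 30, set 2) → L1-HIT  vc=[]
3: 0xf2 (blk 30, set 2) → L1-HIT  vc=[]
4: 0x37 (blk 6, set 2) → MISS  vc=[30]
5: 0x6e (blk 13, set 1) → L1-HIT  vc=[30]
6: 0x6d (blk 13, set 1) → L1-HIT  vc=[30]
7: 0xc8 (blk 25, set 1) → MISS  vc=[30, 13]
8: 0x68 (blk 13, set 1) → VC-HIT  vc=[30, 25]
9: 0xed (blk 29, set 1) → MISS  vc=[30, 25, 13]
10: 0xf7 (blk 30, set 2) → VC-HIT  vc=[6, 25, 13]
11: 0xcc (blk 25, set 1) → VC-HIT  vc=[6, 29, 13]
12: 0x6a (blk 13, set 1) → VC-HIT  vc=[6, 29, 25]
13: 0xc8 (blk 25, set 1) → VC-HIT  vc=[6, 29, 13]
14: 0x77 (blk 14, set 2) → MISS  vc=[6, 29, 13, 30]

OUTCOME = VC-HIT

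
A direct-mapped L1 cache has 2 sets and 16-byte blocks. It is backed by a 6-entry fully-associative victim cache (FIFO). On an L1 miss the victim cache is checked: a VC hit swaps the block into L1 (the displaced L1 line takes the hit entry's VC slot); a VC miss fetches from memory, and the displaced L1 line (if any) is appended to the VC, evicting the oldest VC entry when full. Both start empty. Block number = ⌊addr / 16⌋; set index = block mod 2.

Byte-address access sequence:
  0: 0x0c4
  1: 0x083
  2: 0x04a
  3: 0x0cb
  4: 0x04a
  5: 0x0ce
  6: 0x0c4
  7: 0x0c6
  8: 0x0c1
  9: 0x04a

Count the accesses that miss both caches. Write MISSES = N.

MISSES = 3

  [0] addr=0xc4 blk=12 s=0: MISS | VC []
  [1] addr=0x83 blk=8 s=0: MISS | VC [12]
  [2] addr=0x4a blk=4 s=0: MISS | VC [12, 8]
  [3] addr=0xcb blk=12 s=0: VC-HIT | VC [4, 8]
  [4] addr=0x4a blk=4 s=0: VC-HIT | VC [12, 8]
  [5] addr=0xce blk=12 s=0: VC-HIT | VC [4, 8]
  [6] addr=0xc4 blk=12 s=0: L1-HIT | VC [4, 8]
  [7] addr=0xc6 blk=12 s=0: L1-HIT | VC [4, 8]
  [8] addr=0xc1 blk=12 s=0: L1-HIT | VC [4, 8]
  [9] addr=0x4a blk=4 s=0: VC-HIT | VC [12, 8]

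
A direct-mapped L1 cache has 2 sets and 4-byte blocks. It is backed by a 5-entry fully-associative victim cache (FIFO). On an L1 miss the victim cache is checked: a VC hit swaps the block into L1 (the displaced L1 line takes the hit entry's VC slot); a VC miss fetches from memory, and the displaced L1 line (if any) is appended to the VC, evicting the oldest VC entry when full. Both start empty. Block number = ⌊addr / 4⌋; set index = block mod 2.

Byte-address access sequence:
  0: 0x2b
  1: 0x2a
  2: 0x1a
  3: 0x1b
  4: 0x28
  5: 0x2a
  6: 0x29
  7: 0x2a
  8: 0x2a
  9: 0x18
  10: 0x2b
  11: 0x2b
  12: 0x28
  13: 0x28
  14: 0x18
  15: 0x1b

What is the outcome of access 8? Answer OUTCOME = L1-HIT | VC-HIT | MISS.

#0 0x2b→b10/s0 MISS; vc=[]
#1 0x2a→b10/s0 L1-HIT; vc=[]
#2 0x1a→b6/s0 MISS; vc=[10]
#3 0x1b→b6/s0 L1-HIT; vc=[10]
#4 0x28→b10/s0 VC-HIT; vc=[6]
#5 0x2a→b10/s0 L1-HIT; vc=[6]
#6 0x29→b10/s0 L1-HIT; vc=[6]
#7 0x2a→b10/s0 L1-HIT; vc=[6]
#8 0x2a→b10/s0 L1-HIT; vc=[6]
#9 0x18→b6/s0 VC-HIT; vc=[10]
#10 0x2b→b10/s0 VC-HIT; vc=[6]
#11 0x2b→b10/s0 L1-HIT; vc=[6]
#12 0x28→b10/s0 L1-HIT; vc=[6]
#13 0x28→b10/s0 L1-HIT; vc=[6]
#14 0x18→b6/s0 VC-HIT; vc=[10]
#15 0x1b→b6/s0 L1-HIT; vc=[10]

OUTCOME = L1-HIT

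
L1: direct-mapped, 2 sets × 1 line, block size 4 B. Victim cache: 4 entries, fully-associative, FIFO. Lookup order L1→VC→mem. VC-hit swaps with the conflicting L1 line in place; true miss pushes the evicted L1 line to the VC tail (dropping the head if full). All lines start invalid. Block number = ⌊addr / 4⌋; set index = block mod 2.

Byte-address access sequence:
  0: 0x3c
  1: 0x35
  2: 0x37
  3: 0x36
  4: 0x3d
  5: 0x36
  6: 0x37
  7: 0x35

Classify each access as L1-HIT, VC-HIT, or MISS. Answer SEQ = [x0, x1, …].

SEQ = [MISS, MISS, L1-HIT, L1-HIT, VC-HIT, VC-HIT, L1-HIT, L1-HIT]

  [0] addr=0x3c blk=15 s=1: MISS | VC []
  [1] addr=0x35 blk=13 s=1: MISS | VC [15]
  [2] addr=0x37 blk=13 s=1: L1-HIT | VC [15]
  [3] addr=0x36 blk=13 s=1: L1-HIT | VC [15]
  [4] addr=0x3d blk=15 s=1: VC-HIT | VC [13]
  [5] addr=0x36 blk=13 s=1: VC-HIT | VC [15]
  [6] addr=0x37 blk=13 s=1: L1-HIT | VC [15]
  [7] addr=0x35 blk=13 s=1: L1-HIT | VC [15]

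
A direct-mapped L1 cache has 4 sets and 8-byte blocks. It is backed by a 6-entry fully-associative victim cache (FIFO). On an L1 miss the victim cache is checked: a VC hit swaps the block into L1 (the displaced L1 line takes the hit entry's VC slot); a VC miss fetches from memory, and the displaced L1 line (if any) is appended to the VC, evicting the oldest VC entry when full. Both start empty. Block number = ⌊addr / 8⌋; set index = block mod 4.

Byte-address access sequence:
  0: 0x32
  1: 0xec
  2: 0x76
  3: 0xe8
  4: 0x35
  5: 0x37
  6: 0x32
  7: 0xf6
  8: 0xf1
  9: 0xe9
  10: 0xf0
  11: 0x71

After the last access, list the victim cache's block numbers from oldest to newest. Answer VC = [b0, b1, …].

  [0] addr=0x32 blk=6 s=2: MISS | VC []
  [1] addr=0xec blk=29 s=1: MISS | VC []
  [2] addr=0x76 blk=14 s=2: MISS | VC [6]
  [3] addr=0xe8 blk=29 s=1: L1-HIT | VC [6]
  [4] addr=0x35 blk=6 s=2: VC-HIT | VC [14]
  [5] addr=0x37 blk=6 s=2: L1-HIT | VC [14]
  [6] addr=0x32 blk=6 s=2: L1-HIT | VC [14]
  [7] addr=0xf6 blk=30 s=2: MISS | VC [14, 6]
  [8] addr=0xf1 blk=30 s=2: L1-HIT | VC [14, 6]
  [9] addr=0xe9 blk=29 s=1: L1-HIT | VC [14, 6]
  [10] addr=0xf0 blk=30 s=2: L1-HIT | VC [14, 6]
  [11] addr=0x71 blk=14 s=2: VC-HIT | VC [30, 6]

VC = [30, 6]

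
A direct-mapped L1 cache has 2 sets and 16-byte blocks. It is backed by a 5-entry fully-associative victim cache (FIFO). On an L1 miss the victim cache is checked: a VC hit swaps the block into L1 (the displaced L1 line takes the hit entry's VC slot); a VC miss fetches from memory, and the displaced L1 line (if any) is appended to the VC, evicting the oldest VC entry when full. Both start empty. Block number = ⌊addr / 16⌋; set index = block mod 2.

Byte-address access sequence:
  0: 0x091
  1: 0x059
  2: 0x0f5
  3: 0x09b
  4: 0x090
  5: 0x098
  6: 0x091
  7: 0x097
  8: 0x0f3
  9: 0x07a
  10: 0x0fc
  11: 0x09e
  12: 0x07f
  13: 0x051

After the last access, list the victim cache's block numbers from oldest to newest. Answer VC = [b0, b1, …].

0: 0x91 (blk 9, set 1) → MISS  vc=[]
1: 0x59 (blk 5, set 1) → MISS  vc=[9]
2: 0xf5 (blk 15, set 1) → MISS  vc=[9, 5]
3: 0x9b (blk 9, set 1) → VC-HIT  vc=[15, 5]
4: 0x90 (blk 9, set 1) → L1-HIT  vc=[15, 5]
5: 0x98 (blk 9, set 1) → L1-HIT  vc=[15, 5]
6: 0x91 (blk 9, set 1) → L1-HIT  vc=[15, 5]
7: 0x97 (blk 9, set 1) → L1-HIT  vc=[15, 5]
8: 0xf3 (blk 15, set 1) → VC-HIT  vc=[9, 5]
9: 0x7a (blk 7, set 1) → MISS  vc=[9, 5, 15]
10: 0xfc (blk 15, set 1) → VC-HIT  vc=[9, 5, 7]
11: 0x9e (blk 9, set 1) → VC-HIT  vc=[15, 5, 7]
12: 0x7f (blk 7, set 1) → VC-HIT  vc=[15, 5, 9]
13: 0x51 (blk 5, set 1) → VC-HIT  vc=[15, 7, 9]

VC = [15, 7, 9]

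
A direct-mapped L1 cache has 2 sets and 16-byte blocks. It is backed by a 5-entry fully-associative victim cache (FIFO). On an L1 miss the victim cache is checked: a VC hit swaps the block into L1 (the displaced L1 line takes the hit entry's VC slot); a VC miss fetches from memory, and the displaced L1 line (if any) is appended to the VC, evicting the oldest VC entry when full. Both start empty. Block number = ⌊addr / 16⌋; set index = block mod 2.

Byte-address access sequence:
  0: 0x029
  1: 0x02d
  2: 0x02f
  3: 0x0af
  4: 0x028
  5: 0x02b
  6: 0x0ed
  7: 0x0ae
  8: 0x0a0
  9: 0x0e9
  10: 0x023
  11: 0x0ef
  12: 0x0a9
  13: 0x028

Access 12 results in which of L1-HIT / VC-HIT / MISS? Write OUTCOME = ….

OUTCOME = VC-HIT

  [0] addr=0x29 blk=2 s=0: MISS | VC []
  [1] addr=0x2d blk=2 s=0: L1-HIT | VC []
  [2] addr=0x2f blk=2 s=0: L1-HIT | VC []
  [3] addr=0xaf blk=10 s=0: MISS | VC [2]
  [4] addr=0x28 blk=2 s=0: VC-HIT | VC [10]
  [5] addr=0x2b blk=2 s=0: L1-HIT | VC [10]
  [6] addr=0xed blk=14 s=0: MISS | VC [10, 2]
  [7] addr=0xae blk=10 s=0: VC-HIT | VC [14, 2]
  [8] addr=0xa0 blk=10 s=0: L1-HIT | VC [14, 2]
  [9] addr=0xe9 blk=14 s=0: VC-HIT | VC [10, 2]
  [10] addr=0x23 blk=2 s=0: VC-HIT | VC [10, 14]
  [11] addr=0xef blk=14 s=0: VC-HIT | VC [10, 2]
  [12] addr=0xa9 blk=10 s=0: VC-HIT | VC [14, 2]
  [13] addr=0x28 blk=2 s=0: VC-HIT | VC [14, 10]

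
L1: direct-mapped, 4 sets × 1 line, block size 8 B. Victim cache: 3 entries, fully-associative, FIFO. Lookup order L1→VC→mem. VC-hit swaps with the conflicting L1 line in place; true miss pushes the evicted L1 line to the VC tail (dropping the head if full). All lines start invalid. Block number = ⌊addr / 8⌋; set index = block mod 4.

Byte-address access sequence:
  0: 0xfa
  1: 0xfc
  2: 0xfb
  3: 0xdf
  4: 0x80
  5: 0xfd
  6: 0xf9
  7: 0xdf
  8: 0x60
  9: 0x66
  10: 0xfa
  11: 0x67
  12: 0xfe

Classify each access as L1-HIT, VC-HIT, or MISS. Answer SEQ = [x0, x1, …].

SEQ = [MISS, L1-HIT, L1-HIT, MISS, MISS, VC-HIT, L1-HIT, VC-HIT, MISS, L1-HIT, VC-HIT, L1-HIT, L1-HIT]

0: 0xfa (blk 31, set 3) → MISS  vc=[]
1: 0xfc (blk 31, set 3) → L1-HIT  vc=[]
2: 0xfb (blk 31, set 3) → L1-HIT  vc=[]
3: 0xdf (blk 27, set 3) → MISS  vc=[31]
4: 0x80 (blk 16, set 0) → MISS  vc=[31]
5: 0xfd (blk 31, set 3) → VC-HIT  vc=[27]
6: 0xf9 (blk 31, set 3) → L1-HIT  vc=[27]
7: 0xdf (blk 27, set 3) → VC-HIT  vc=[31]
8: 0x60 (blk 12, set 0) → MISS  vc=[31, 16]
9: 0x66 (blk 12, set 0) → L1-HIT  vc=[31, 16]
10: 0xfa (blk 31, set 3) → VC-HIT  vc=[27, 16]
11: 0x67 (blk 12, set 0) → L1-HIT  vc=[27, 16]
12: 0xfe (blk 31, set 3) → L1-HIT  vc=[27, 16]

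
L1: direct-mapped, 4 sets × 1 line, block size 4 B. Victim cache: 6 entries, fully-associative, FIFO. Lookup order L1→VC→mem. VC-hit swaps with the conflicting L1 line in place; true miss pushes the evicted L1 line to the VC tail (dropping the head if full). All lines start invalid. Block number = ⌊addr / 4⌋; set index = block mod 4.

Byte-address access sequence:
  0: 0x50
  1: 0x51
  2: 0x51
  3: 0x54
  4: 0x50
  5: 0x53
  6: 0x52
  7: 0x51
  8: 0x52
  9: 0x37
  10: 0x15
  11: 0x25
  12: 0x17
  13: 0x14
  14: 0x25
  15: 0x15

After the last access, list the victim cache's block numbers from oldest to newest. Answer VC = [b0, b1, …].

#0 0x50→b20/s0 MISS; vc=[]
#1 0x51→b20/s0 L1-HIT; vc=[]
#2 0x51→b20/s0 L1-HIT; vc=[]
#3 0x54→b21/s1 MISS; vc=[]
#4 0x50→b20/s0 L1-HIT; vc=[]
#5 0x53→b20/s0 L1-HIT; vc=[]
#6 0x52→b20/s0 L1-HIT; vc=[]
#7 0x51→b20/s0 L1-HIT; vc=[]
#8 0x52→b20/s0 L1-HIT; vc=[]
#9 0x37→b13/s1 MISS; vc=[21]
#10 0x15→b5/s1 MISS; vc=[21,13]
#11 0x25→b9/s1 MISS; vc=[21,13,5]
#12 0x17→b5/s1 VC-HIT; vc=[21,13,9]
#13 0x14→b5/s1 L1-HIT; vc=[21,13,9]
#14 0x25→b9/s1 VC-HIT; vc=[21,13,5]
#15 0x15→b5/s1 VC-HIT; vc=[21,13,9]

VC = [21, 13, 9]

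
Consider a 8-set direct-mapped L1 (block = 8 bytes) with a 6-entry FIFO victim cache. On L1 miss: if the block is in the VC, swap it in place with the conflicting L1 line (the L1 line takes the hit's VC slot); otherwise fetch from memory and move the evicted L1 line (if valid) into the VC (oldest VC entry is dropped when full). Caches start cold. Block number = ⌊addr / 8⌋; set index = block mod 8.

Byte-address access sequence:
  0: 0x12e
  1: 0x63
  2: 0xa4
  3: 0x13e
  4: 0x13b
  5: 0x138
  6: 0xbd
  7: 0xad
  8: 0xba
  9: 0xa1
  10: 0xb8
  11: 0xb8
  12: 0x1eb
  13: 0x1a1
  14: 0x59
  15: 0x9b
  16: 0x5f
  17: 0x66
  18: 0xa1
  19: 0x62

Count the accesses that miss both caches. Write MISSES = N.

MISSES = 10

0: 0x12e (blk 37, set 5) → MISS  vc=[]
1: 0x63 (blk 12, set 4) → MISS  vc=[]
2: 0xa4 (blk 20, set 4) → MISS  vc=[12]
3: 0x13e (blk 39, set 7) → MISS  vc=[12]
4: 0x13b (blk 39, set 7) → L1-HIT  vc=[12]
5: 0x138 (blk 39, set 7) → L1-HIT  vc=[12]
6: 0xbd (blk 23, set 7) → MISS  vc=[12, 39]
7: 0xad (blk 21, set 5) → MISS  vc=[12, 39, 37]
8: 0xba (blk 23, set 7) → L1-HIT  vc=[12, 39, 37]
9: 0xa1 (blk 20, set 4) → L1-HIT  vc=[12, 39, 37]
10: 0xb8 (blk 23, set 7) → L1-HIT  vc=[12, 39, 37]
11: 0xb8 (blk 23, set 7) → L1-HIT  vc=[12, 39, 37]
12: 0x1eb (blk 61, set 5) → MISS  vc=[12, 39, 37, 21]
13: 0x1a1 (blk 52, set 4) → MISS  vc=[12, 39, 37, 21, 20]
14: 0x59 (blk 11, set 3) → MISS  vc=[12, 39, 37, 21, 20]
15: 0x9b (blk 19, set 3) → MISS  vc=[12, 39, 37, 21, 20, 11]
16: 0x5f (blk 11, set 3) → VC-HIT  vc=[12, 39, 37, 21, 20, 19]
17: 0x66 (blk 12, set 4) → VC-HIT  vc=[52, 39, 37, 21, 20, 19]
18: 0xa1 (blk 20, set 4) → VC-HIT  vc=[52, 39, 37, 21, 12, 19]
19: 0x62 (blk 12, set 4) → VC-HIT  vc=[52, 39, 37, 21, 20, 19]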